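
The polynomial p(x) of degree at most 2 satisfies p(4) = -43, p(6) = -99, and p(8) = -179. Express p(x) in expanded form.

p(x) = -3x^2 + 2x - 3

Using the Lagrange interpolation formula with nodes 4, 6, 8:
  L_0(x) = (x - 6)(x - 8) / 8
  L_1(x) = (x - 4)(x - 8) / -4
  L_2(x) = (x - 4)(x - 6) / 8
Then p(x) = -43·L_0(x) - 99·L_1(x) - 179·L_2(x).
Expanding and collecting terms gives p(x) = -3x² + 2x - 3.
Check: p(4) = -43. ✓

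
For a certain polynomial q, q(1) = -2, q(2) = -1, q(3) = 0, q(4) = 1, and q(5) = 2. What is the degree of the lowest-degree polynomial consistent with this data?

1

Forward differences of the values at u = 1, 2, 3, 4, 5:
  q  : -2  -1  0  1  2
  Δ  : 1  1  1  1
  Δ^2: 0  0  0
  Δ^3: 0  0
  Δ^4: 0
The first differences are constant (1) and nonzero, while all higher differences vanish, so the minimal degree is 1.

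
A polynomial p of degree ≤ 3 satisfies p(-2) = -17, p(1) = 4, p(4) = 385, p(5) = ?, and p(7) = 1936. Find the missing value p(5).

732

The 4 known points determine the degree-3 polynomial uniquely.
Write p(x) = ax^3 + bx^2 + cx + d. Substituting each data point gives a linear system:
  -8a + 4b - 2c + d = -17
  a + b + c + d = 4
  64a + 16b + 4c + d = 385
  343a + 49b + 7c + d = 1936
Solving the system yields a = 5, b = 5, c = -3, d = -3.
So p(x) = 5x^3 + 5x^2 - 3x - 3.
Then p(5) = 732.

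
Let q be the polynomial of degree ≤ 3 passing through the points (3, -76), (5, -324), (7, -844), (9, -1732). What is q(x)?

Using the Lagrange interpolation formula with nodes 3, 5, 7, 9:
  L_0(x) = (x - 5)(x - 7)(x - 9) / -48
  L_1(x) = (x - 3)(x - 7)(x - 9) / 16
  L_2(x) = (x - 3)(x - 5)(x - 9) / -16
  L_3(x) = (x - 3)(x - 5)(x - 7) / 48
Then q(x) = -76·L_0(x) - 324·L_1(x) - 844·L_2(x) - 1732·L_3(x).
Expanding and collecting terms gives q(x) = -2x^3 - 4x^2 + 6x - 4.
Check: q(3) = -76. ✓

q(x) = -2x^3 - 4x^2 + 6x - 4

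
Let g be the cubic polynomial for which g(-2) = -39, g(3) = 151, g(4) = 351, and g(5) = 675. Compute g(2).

Using the Lagrange interpolation formula with nodes -2, 3, 4, 5:
  L_0(x) = (x - 3)(x - 4)(x - 5) / -210
  L_1(x) = (x + 2)(x - 4)(x - 5) / 10
  L_2(x) = (x + 2)(x - 3)(x - 5) / -6
  L_3(x) = (x + 2)(x - 3)(x - 4) / 14
Then g(x) = -39·L_0(x) + 151·L_1(x) + 351·L_2(x) + 675·L_3(x).
Expanding and collecting terms gives g(x) = 5x^3 + 2x^2 + x - 5.
Evaluating at x = 2: g(2) = 45.

45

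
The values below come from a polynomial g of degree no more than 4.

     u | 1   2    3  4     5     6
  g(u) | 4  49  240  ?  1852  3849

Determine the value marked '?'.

757

The 5 known points determine the degree-4 polynomial uniquely.
Write g(u) = au^4 + bu^3 + cu^2 + du + e. Substituting each data point gives a linear system:
  a + b + c + d + e = 4
  16a + 8b + 4c + 2d + e = 49
  81a + 27b + 9c + 3d + e = 240
  625a + 125b + 25c + 5d + e = 1852
  1296a + 216b + 36c + 6d + e = 3849
Solving the system yields a = 3, b = 0, c = -2, d = 6, e = -3.
So g(u) = 3u⁴ - 2u² + 6u - 3.
Then g(4) = 757.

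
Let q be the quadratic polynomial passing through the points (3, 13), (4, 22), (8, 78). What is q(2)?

6

Using the Lagrange interpolation formula with nodes 3, 4, 8:
  L_0(u) = (u - 4)(u - 8) / 5
  L_1(u) = (u - 3)(u - 8) / -4
  L_2(u) = (u - 3)(u - 4) / 20
Then q(u) = 13·L_0(u) + 22·L_1(u) + 78·L_2(u).
Expanding and collecting terms gives q(u) = u^2 + 2u - 2.
Evaluating at u = 2: q(2) = 6.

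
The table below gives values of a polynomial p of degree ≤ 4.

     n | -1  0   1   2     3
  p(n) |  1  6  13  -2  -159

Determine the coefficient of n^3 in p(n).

4

Write p(n) = an^4 + bn^3 + cn^2 + dn + e. Substituting each data point gives a linear system:
  a - b + c - d + e = 1
  e = 6
  a + b + c + d + e = 13
  16a + 8b + 4c + 2d + e = -2
  81a + 27b + 9c + 3d + e = -159
Solving the system yields a = -4, b = 4, c = 5, d = 2, e = 6.
So p(n) = -4n^4 + 4n^3 + 5n^2 + 2n + 6.
The coefficient of n^3 is 4.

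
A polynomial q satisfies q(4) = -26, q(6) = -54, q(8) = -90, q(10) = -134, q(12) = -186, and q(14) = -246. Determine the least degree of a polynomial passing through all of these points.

Forward differences of the values at n = 4, 6, 8, 10, 12, 14:
  q  : -26  -54  -90  -134  -186  -246
  Δ  : -28  -36  -44  -52  -60
  Δ^2: -8  -8  -8  -8
  Δ^3: 0  0  0
  Δ^4: 0  0
  Δ^5: 0
The second differences are constant (-8) and nonzero, while all higher differences vanish, so the minimal degree is 2.

2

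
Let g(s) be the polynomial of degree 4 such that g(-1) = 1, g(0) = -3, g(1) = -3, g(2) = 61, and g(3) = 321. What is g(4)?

981

Forward differences of the values at s = -1, 0, 1, 2, 3:
  g  : 1  -3  -3  61  321
  Δ  : -4  0  64  260
  Δ^2: 4  64  196
  Δ^3: 60  132
  Δ^4: 72
The fourth differences are constant, confirming degree 4.
Interpolating (Newton forward form) and evaluating at s = 4 gives g(4) = 981.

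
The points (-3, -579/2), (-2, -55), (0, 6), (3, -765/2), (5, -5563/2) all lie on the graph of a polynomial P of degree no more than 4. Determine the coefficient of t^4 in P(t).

-4

Write P(t) = at^4 + bt^3 + ct^2 + dt + e. Substituting each data point gives a linear system:
  81a - 27b + 9c - 3d + e = -579/2
  16a - 8b + 4c - 2d + e = -55
  e = 6
  81a + 27b + 9c + 3d + e = -765/2
  625a + 125b + 25c + 5d + e = -5563/2
Solving the system yields a = -4, b = -2, c = -2, d = 5/2, e = 6.
So P(t) = -4t^4 - 2t^3 - 2t^2 + (5/2)t + 6.
The leading coefficient is -4.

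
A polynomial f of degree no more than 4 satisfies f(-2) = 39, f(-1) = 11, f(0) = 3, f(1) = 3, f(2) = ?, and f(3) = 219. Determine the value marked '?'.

47

The 5 known points determine the degree-4 polynomial uniquely.
Write f(x) = ax^4 + bx^3 + cx^2 + dx + e. Substituting each data point gives a linear system:
  16a - 8b + 4c - 2d + e = 39
  a - b + c - d + e = 11
  e = 3
  a + b + c + d + e = 3
  81a + 27b + 9c + 3d + e = 219
Solving the system yields a = 2, b = 2, c = 2, d = -6, e = 3.
So f(x) = 2x^4 + 2x^3 + 2x^2 - 6x + 3.
Then f(2) = 47.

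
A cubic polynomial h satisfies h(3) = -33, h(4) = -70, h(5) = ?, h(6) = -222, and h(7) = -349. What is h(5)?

The 4 known points determine the degree-3 polynomial uniquely.
Write h(u) = au^3 + bu^2 + cu + d. Substituting each data point gives a linear system:
  27a + 9b + 3c + d = -33
  64a + 16b + 4c + d = -70
  216a + 36b + 6c + d = -222
  343a + 49b + 7c + d = -349
Solving the system yields a = -1, b = 0, c = 0, d = -6.
So h(u) = -u^3 - 6.
Then h(5) = -131.

-131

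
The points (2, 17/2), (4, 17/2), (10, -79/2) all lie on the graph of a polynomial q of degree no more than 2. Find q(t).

q(t) = -t^2 + 6t + 1/2

Using the Lagrange interpolation formula with nodes 2, 4, 10:
  L_0(t) = (t - 4)(t - 10) / 16
  L_1(t) = (t - 2)(t - 10) / -12
  L_2(t) = (t - 2)(t - 4) / 48
Then q(t) = 17/2·L_0(t) + 17/2·L_1(t) - 79/2·L_2(t).
Expanding and collecting terms gives q(t) = -t² + 6t + 1/2.
Check: q(4) = 17/2. ✓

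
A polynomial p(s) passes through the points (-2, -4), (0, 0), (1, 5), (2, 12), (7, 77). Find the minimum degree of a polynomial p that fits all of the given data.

Divided differences on the nodes -2, 0, 1, 2, 7:
  order 0: -4  0  5  12  77
  order 1: 2  5  7  13
  order 2: 1  1  1
  order 3: 0  0
  order 4: 0
The order-2 divided differences are all 1 (nonzero) and every higher order vanishes, so the data lies on a polynomial of degree exactly 2.

2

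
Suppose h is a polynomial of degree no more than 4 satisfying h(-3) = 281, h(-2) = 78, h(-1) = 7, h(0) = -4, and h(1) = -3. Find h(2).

-14

Forward differences of the values at x = -3, -2, -1, 0, 1:
  h  : 281  78  7  -4  -3
  Δ  : -203  -71  -11  1
  Δ^2: 132  60  12
  Δ^3: -72  -48
  Δ^4: 24
The fourth differences are constant, confirming degree 4.
Interpolating (Newton forward form) and evaluating at x = 2 gives h(2) = -14.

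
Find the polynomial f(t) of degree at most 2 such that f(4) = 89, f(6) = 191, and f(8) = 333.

Write f(t) = at^2 + bt + c. Substituting each data point gives a linear system:
  16a + 4b + c = 89
  36a + 6b + c = 191
  64a + 8b + c = 333
Solving the system yields a = 5, b = 1, c = 5.
So f(t) = 5t² + t + 5.
Check: f(8) = 333. ✓

f(t) = 5t^2 + t + 5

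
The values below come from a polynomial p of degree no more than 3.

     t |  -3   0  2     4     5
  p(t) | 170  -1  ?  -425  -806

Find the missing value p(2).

The 4 known points determine the degree-3 polynomial uniquely.
Write p(t) = at^3 + bt^2 + ct + d. Substituting each data point gives a linear system:
  -27a + 9b - 3c + d = 170
  d = -1
  64a + 16b + 4c + d = -425
  125a + 25b + 5c + d = -806
Solving the system yields a = -6, b = -1, c = -6, d = -1.
So p(t) = -6t³ - t² - 6t - 1.
Then p(2) = -65.

-65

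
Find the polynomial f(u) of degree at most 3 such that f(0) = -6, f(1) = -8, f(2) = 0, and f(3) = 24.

f(u) = u^3 + 2u^2 - 5u - 6

Write f(u) = au^3 + bu^2 + cu + d. Substituting each data point gives a linear system:
  d = -6
  a + b + c + d = -8
  8a + 4b + 2c + d = 0
  27a + 9b + 3c + d = 24
Solving the system yields a = 1, b = 2, c = -5, d = -6.
So f(u) = u^3 + 2u^2 - 5u - 6.
Check: f(0) = -6. ✓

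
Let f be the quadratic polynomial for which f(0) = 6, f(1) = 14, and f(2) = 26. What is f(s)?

f(s) = 2s^2 + 6s + 6

Write f(s) = as^2 + bs + c. Substituting each data point gives a linear system:
  c = 6
  a + b + c = 14
  4a + 2b + c = 26
Solving the system yields a = 2, b = 6, c = 6.
So f(s) = 2s² + 6s + 6.
Check: f(1) = 14. ✓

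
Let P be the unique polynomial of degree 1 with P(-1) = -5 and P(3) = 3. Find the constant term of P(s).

-3

Write P(s) = as + b. Substituting each data point gives a linear system:
  -a + b = -5
  3a + b = 3
Solving the system yields a = 2, b = -3.
So P(s) = 2s - 3.
The constant term is -3.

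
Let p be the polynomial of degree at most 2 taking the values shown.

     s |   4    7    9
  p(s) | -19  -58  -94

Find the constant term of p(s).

5

Write p(s) = as^2 + bs + c. Substituting each data point gives a linear system:
  16a + 4b + c = -19
  49a + 7b + c = -58
  81a + 9b + c = -94
Solving the system yields a = -1, b = -2, c = 5.
So p(s) = -s² - 2s + 5.
The constant term is 5.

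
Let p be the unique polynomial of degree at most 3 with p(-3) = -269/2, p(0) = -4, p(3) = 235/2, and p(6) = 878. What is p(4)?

Write p(x) = ax^3 + bx^2 + cx + d. Substituting each data point gives a linear system:
  -27a + 9b - 3c + d = -269/2
  d = -4
  27a + 9b + 3c + d = 235/2
  216a + 36b + 6c + d = 878
Solving the system yields a = 4, b = -1/2, c = 6, d = -4.
So p(x) = 4x^3 - (1/2)x^2 + 6x - 4.
Then p(4) = 268.

268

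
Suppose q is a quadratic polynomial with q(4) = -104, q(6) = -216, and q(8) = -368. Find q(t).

Write q(t) = at^2 + bt + c. Substituting each data point gives a linear system:
  16a + 4b + c = -104
  36a + 6b + c = -216
  64a + 8b + c = -368
Solving the system yields a = -5, b = -6, c = 0.
So q(t) = -5t² - 6t.
Check: q(4) = -104. ✓

q(t) = -5t^2 - 6t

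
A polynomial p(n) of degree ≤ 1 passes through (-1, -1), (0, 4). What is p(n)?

p(n) = 5n + 4

Using the Lagrange interpolation formula with nodes -1, 0:
  L_0(n) = n / -1
  L_1(n) = (n + 1) / 1
Then p(n) = -1·L_0(n) + 4·L_1(n).
Expanding and collecting terms gives p(n) = 5n + 4.
Check: p(-1) = -1. ✓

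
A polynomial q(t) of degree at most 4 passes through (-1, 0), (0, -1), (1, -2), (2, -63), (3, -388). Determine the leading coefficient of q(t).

-6

Write q(t) = at^4 + bt^3 + ct^2 + dt + e. Substituting each data point gives a linear system:
  a - b + c - d + e = 0
  e = -1
  a + b + c + d + e = -2
  16a + 8b + 4c + 2d + e = -63
  81a + 27b + 9c + 3d + e = -388
Solving the system yields a = -6, b = 2, c = 6, d = -3, e = -1.
So q(t) = -6t^4 + 2t^3 + 6t^2 - 3t - 1.
The leading coefficient is -6.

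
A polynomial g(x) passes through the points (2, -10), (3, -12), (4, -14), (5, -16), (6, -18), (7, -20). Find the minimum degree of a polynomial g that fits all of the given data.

1

Forward differences of the values at x = 2, 3, 4, 5, 6, 7:
  g  : -10  -12  -14  -16  -18  -20
  Δ  : -2  -2  -2  -2  -2
  Δ^2: 0  0  0  0
  Δ^3: 0  0  0
  Δ^4: 0  0
  Δ^5: 0
The first differences are constant (-2) and nonzero, while all higher differences vanish, so the minimal degree is 1.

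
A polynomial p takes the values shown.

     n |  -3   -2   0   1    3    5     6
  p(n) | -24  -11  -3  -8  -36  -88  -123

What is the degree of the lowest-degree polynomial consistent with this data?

Divided differences on the nodes -3, -2, 0, 1, 3, 5, 6:
  order 0: -24  -11  -3  -8  -36  -88  -123
  order 1: 13  4  -5  -14  -26  -35
  order 2: -3  -3  -3  -3  -3
  order 3: 0  0  0  0
  order 4: 0  0  0
  order 5: 0  0
  order 6: 0
The order-2 divided differences are all -3 (nonzero) and every higher order vanishes, so the data lies on a polynomial of degree exactly 2.

2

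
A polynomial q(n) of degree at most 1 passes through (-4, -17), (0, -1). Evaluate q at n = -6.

-25

Write q(n) = an + b. Substituting each data point gives a linear system:
  -4a + b = -17
  b = -1
Solving the system yields a = 4, b = -1.
So q(n) = 4n - 1.
Then q(-6) = -25.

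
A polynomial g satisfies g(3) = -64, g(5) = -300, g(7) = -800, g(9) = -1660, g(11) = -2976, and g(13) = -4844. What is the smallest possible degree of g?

Forward differences of the values at u = 3, 5, 7, 9, 11, 13:
  g  : -64  -300  -800  -1660  -2976  -4844
  Δ  : -236  -500  -860  -1316  -1868
  Δ^2: -264  -360  -456  -552
  Δ^3: -96  -96  -96
  Δ^4: 0  0
  Δ^5: 0
The third differences are constant (-96) and nonzero, while all higher differences vanish, so the minimal degree is 3.

3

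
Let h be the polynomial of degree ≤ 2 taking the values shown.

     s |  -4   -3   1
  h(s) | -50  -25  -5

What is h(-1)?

Using the Lagrange interpolation formula with nodes -4, -3, 1:
  L_0(s) = (s + 3)(s - 1) / 5
  L_1(s) = (s + 4)(s - 1) / -4
  L_2(s) = (s + 4)(s + 3) / 20
Then h(s) = -50·L_0(s) - 25·L_1(s) - 5·L_2(s).
Expanding and collecting terms gives h(s) = -4s² - 3s + 2.
Evaluating at s = -1: h(-1) = 1.

1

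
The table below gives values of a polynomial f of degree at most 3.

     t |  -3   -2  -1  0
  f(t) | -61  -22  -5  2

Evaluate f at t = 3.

Using the Lagrange interpolation formula with nodes -3, -2, -1, 0:
  L_0(t) = (t + 2)(t + 1)t / -6
  L_1(t) = (t + 3)(t + 1)t / 2
  L_2(t) = (t + 3)(t + 2)t / -2
  L_3(t) = (t + 3)(t + 2)(t + 1) / 6
Then f(t) = -61·L_0(t) - 22·L_1(t) - 5·L_2(t) + 2·L_3(t).
Expanding and collecting terms gives f(t) = 2t^3 + t^2 + 6t + 2.
Evaluating at t = 3: f(3) = 83.

83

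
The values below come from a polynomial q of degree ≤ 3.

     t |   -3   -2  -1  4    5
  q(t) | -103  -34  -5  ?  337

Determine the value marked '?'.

The 4 known points determine the degree-3 polynomial uniquely.
Write q(t) = at^3 + bt^2 + ct + d. Substituting each data point gives a linear system:
  -27a + 9b - 3c + d = -103
  -8a + 4b - 2c + d = -34
  -a + b - c + d = -5
  125a + 25b + 5c + d = 337
Solving the system yields a = 3, b = -2, c = 2, d = 2.
So q(t) = 3t³ - 2t² + 2t + 2.
Then q(4) = 170.

170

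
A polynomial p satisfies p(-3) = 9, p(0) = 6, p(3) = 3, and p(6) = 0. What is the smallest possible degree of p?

1

Forward differences of the values at x = -3, 0, 3, 6:
  p  : 9  6  3  0
  Δ  : -3  -3  -3
  Δ^2: 0  0
  Δ^3: 0
The first differences are constant (-3) and nonzero, while all higher differences vanish, so the minimal degree is 1.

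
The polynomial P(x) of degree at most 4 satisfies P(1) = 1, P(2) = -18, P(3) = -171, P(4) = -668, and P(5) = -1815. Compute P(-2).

Write P(x) = ax^4 + bx^3 + cx^2 + dx + e. Substituting each data point gives a linear system:
  a + b + c + d + e = 1
  16a + 8b + 4c + 2d + e = -18
  81a + 27b + 9c + 3d + e = -171
  256a + 64b + 16c + 4d + e = -668
  625a + 125b + 25c + 5d + e = -1815
Solving the system yields a = -4, b = 5, c = 3, d = -3, e = 0.
So P(x) = -4x⁴ + 5x³ + 3x² - 3x.
Then P(-2) = -86.

-86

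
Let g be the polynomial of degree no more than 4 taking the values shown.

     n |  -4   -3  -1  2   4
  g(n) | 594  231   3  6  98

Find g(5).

Write g(n) = an^4 + bn^3 + cn^2 + dn + e. Substituting each data point gives a linear system:
  256a - 64b + 16c - 4d + e = 594
  81a - 27b + 9c - 3d + e = 231
  a - b + c - d + e = 3
  16a + 8b + 4c + 2d + e = 6
  256a + 64b + 16c + 4d + e = 98
Solving the system yields a = 1, b = -4, c = 6, d = 2, e = -6.
So g(n) = n^4 - 4n^3 + 6n^2 + 2n - 6.
Then g(5) = 279.

279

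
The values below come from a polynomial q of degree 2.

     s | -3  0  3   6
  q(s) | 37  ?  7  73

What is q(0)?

-5

The 3 known points determine the degree-2 polynomial uniquely.
Write q(s) = as^2 + bs + c. Substituting each data point gives a linear system:
  9a - 3b + c = 37
  9a + 3b + c = 7
  36a + 6b + c = 73
Solving the system yields a = 3, b = -5, c = -5.
So q(s) = 3s^2 - 5s - 5.
Then q(0) = -5.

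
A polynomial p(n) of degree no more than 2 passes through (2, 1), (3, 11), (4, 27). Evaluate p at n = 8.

151

Forward differences of the values at n = 2, 3, 4:
  p  : 1  11  27
  Δ  : 10  16
  Δ^2: 6
The second differences are constant, confirming degree 2.
Interpolating (Newton forward form) and evaluating at n = 8 gives p(8) = 151.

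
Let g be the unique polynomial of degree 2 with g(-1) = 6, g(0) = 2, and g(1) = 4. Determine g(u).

Write g(u) = au^2 + bu + c. Substituting each data point gives a linear system:
  a - b + c = 6
  c = 2
  a + b + c = 4
Solving the system yields a = 3, b = -1, c = 2.
So g(u) = 3u² - u + 2.
Check: g(-1) = 6. ✓

g(u) = 3u^2 - u + 2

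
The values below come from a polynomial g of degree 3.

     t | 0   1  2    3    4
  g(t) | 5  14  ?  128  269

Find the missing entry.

On equispaced nodes a degree-3 polynomial has vanishing fourth forward difference, so
  g(0) - 4·g(1) + 6·g(2) - 4·g(3) + g(4) = 0.
Substituting the known values and solving for g(2):
  6·g(2) = 294
  g(2) = 49.

49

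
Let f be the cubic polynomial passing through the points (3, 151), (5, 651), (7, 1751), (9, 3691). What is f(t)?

Write f(t) = at^3 + bt^2 + ct + d. Substituting each data point gives a linear system:
  27a + 9b + 3c + d = 151
  125a + 25b + 5c + d = 651
  343a + 49b + 7c + d = 1751
  729a + 81b + 9c + d = 3691
Solving the system yields a = 5, b = 0, c = 5, d = 1.
So f(t) = 5t³ + 5t + 1.
Check: f(7) = 1751. ✓

f(t) = 5t^3 + 5t + 1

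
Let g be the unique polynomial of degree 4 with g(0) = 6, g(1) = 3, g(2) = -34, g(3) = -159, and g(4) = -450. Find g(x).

Write g(x) = ax^4 + bx^3 + cx^2 + dx + e. Substituting each data point gives a linear system:
  e = 6
  a + b + c + d + e = 3
  16a + 8b + 4c + 2d + e = -34
  81a + 27b + 9c + 3d + e = -159
  256a + 64b + 16c + 4d + e = -450
Solving the system yields a = -1, b = -3, c = -1, d = 2, e = 6.
So g(x) = -x^4 - 3x^3 - x^2 + 2x + 6.
Check: g(2) = -34. ✓

g(x) = -x^4 - 3x^3 - x^2 + 2x + 6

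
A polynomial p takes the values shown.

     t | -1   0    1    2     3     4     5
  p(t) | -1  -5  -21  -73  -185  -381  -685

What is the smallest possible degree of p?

Forward differences of the values at t = -1, 0, 1, 2, 3, 4, 5:
  p  : -1  -5  -21  -73  -185  -381  -685
  Δ  : -4  -16  -52  -112  -196  -304
  Δ^2: -12  -36  -60  -84  -108
  Δ^3: -24  -24  -24  -24
  Δ^4: 0  0  0
  Δ^5: 0  0
  Δ^6: 0
The third differences are constant (-24) and nonzero, while all higher differences vanish, so the minimal degree is 3.

3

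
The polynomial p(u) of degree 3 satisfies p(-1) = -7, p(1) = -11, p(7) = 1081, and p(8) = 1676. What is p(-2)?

-44

Using the Lagrange interpolation formula with nodes -1, 1, 7, 8:
  L_0(u) = (u - 1)(u - 7)(u - 8) / -144
  L_1(u) = (u + 1)(u - 7)(u - 8) / 84
  L_2(u) = (u + 1)(u - 1)(u - 8) / -48
  L_3(u) = (u + 1)(u - 1)(u - 7) / 63
Then p(u) = -7·L_0(u) - 11·L_1(u) + 1081·L_2(u) + 1676·L_3(u).
Expanding and collecting terms gives p(u) = 4u^3 - 5u^2 - 6u - 4.
Evaluating at u = -2: p(-2) = -44.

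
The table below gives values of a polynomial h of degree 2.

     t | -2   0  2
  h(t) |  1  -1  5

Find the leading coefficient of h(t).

Write h(t) = at^2 + bt + c. Substituting each data point gives a linear system:
  4a - 2b + c = 1
  c = -1
  4a + 2b + c = 5
Solving the system yields a = 1, b = 1, c = -1.
So h(t) = t² + t - 1.
The leading coefficient is 1.

1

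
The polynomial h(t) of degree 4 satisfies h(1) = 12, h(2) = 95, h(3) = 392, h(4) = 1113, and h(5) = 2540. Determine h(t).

h(t) = 3t^4 + 5t^3 + 2t^2 - 3t + 5

Write h(t) = at^4 + bt^3 + ct^2 + dt + e. Substituting each data point gives a linear system:
  a + b + c + d + e = 12
  16a + 8b + 4c + 2d + e = 95
  81a + 27b + 9c + 3d + e = 392
  256a + 64b + 16c + 4d + e = 1113
  625a + 125b + 25c + 5d + e = 2540
Solving the system yields a = 3, b = 5, c = 2, d = -3, e = 5.
So h(t) = 3t⁴ + 5t³ + 2t² - 3t + 5.
Check: h(4) = 1113. ✓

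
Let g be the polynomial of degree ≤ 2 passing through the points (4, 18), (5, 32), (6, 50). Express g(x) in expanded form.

g(x) = 2x^2 - 4x + 2

Using the Lagrange interpolation formula with nodes 4, 5, 6:
  L_0(x) = (x - 5)(x - 6) / 2
  L_1(x) = (x - 4)(x - 6) / -1
  L_2(x) = (x - 4)(x - 5) / 2
Then g(x) = 18·L_0(x) + 32·L_1(x) + 50·L_2(x).
Expanding and collecting terms gives g(x) = 2x² - 4x + 2.
Check: g(6) = 50. ✓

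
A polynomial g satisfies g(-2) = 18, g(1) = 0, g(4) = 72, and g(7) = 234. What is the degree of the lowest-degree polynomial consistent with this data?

2

Forward differences of the values at s = -2, 1, 4, 7:
  g  : 18  0  72  234
  Δ  : -18  72  162
  Δ^2: 90  90
  Δ^3: 0
The second differences are constant (90) and nonzero, while all higher differences vanish, so the minimal degree is 2.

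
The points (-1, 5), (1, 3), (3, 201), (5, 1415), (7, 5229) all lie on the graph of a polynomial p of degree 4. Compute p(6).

2868

Write p(x) = ax^4 + bx^3 + cx^2 + dx + e. Substituting each data point gives a linear system:
  a - b + c - d + e = 5
  a + b + c + d + e = 3
  81a + 27b + 9c + 3d + e = 201
  625a + 125b + 25c + 5d + e = 1415
  2401a + 343b + 49c + 7d + e = 5229
Solving the system yields a = 2, b = 1, c = 2, d = -2, e = 0.
So p(x) = 2x^4 + x^3 + 2x^2 - 2x.
Then p(6) = 2868.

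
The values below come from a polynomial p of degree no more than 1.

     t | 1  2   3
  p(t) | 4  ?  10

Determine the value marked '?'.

7

On equispaced nodes a degree-1 polynomial has vanishing second forward difference, so
  p(1) - 2·p(2) + p(3) = 0.
Substituting the known values and solving for p(2):
  -2·p(2) = -14
  p(2) = 7.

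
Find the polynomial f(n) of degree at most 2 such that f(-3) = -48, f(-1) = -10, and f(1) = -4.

Write f(n) = an^2 + bn + c. Substituting each data point gives a linear system:
  9a - 3b + c = -48
  a - b + c = -10
  a + b + c = -4
Solving the system yields a = -4, b = 3, c = -3.
So f(n) = -4n^2 + 3n - 3.
Check: f(1) = -4. ✓

f(n) = -4n^2 + 3n - 3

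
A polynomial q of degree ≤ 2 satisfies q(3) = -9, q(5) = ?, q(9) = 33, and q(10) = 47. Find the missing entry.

The 3 known points determine the degree-2 polynomial uniquely.
Write q(s) = as^2 + bs + c. Substituting each data point gives a linear system:
  9a + 3b + c = -9
  81a + 9b + c = 33
  100a + 10b + c = 47
Solving the system yields a = 1, b = -5, c = -3.
So q(s) = s² - 5s - 3.
Then q(5) = -3.

-3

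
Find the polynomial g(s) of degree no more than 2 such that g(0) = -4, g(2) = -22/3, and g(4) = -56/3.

g(s) = -s^2 + (1/3)s - 4

Write g(s) = as^2 + bs + c. Substituting each data point gives a linear system:
  c = -4
  4a + 2b + c = -22/3
  16a + 4b + c = -56/3
Solving the system yields a = -1, b = 1/3, c = -4.
So g(s) = -s^2 + (1/3)s - 4.
Check: g(0) = -4. ✓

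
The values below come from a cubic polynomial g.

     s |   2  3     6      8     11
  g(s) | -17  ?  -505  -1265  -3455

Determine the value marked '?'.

The 4 known points determine the degree-3 polynomial uniquely.
Write g(s) = as^3 + bs^2 + cs + d. Substituting each data point gives a linear system:
  8a + 4b + 2c + d = -17
  216a + 36b + 6c + d = -505
  512a + 64b + 8c + d = -1265
  1331a + 121b + 11c + d = -3455
Solving the system yields a = -3, b = 5, c = -6, d = -1.
So g(s) = -3s^3 + 5s^2 - 6s - 1.
Then g(3) = -55.

-55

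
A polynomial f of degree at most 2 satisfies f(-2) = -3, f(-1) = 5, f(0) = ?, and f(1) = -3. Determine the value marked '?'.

On equispaced nodes a degree-2 polynomial has vanishing third forward difference, so
  - f(-2) + 3·f(-1) - 3·f(0) + f(1) = 0.
Substituting the known values and solving for f(0):
  -3·f(0) = -15
  f(0) = 5.

5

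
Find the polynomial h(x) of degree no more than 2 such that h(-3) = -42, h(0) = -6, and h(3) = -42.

h(x) = -4x^2 - 6

Using the Lagrange interpolation formula with nodes -3, 0, 3:
  L_0(x) = x(x - 3) / 18
  L_1(x) = (x + 3)(x - 3) / -9
  L_2(x) = (x + 3)x / 18
Then h(x) = -42·L_0(x) - 6·L_1(x) - 42·L_2(x).
Expanding and collecting terms gives h(x) = -4x^2 - 6.
Check: h(3) = -42. ✓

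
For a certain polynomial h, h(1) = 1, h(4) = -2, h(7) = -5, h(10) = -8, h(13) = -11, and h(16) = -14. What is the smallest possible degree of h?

1

Forward differences of the values at x = 1, 4, 7, 10, 13, 16:
  h  : 1  -2  -5  -8  -11  -14
  Δ  : -3  -3  -3  -3  -3
  Δ^2: 0  0  0  0
  Δ^3: 0  0  0
  Δ^4: 0  0
  Δ^5: 0
The first differences are constant (-3) and nonzero, while all higher differences vanish, so the minimal degree is 1.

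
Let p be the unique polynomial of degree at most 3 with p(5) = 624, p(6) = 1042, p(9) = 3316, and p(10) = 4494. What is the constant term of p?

Write p(n) = an^3 + bn^2 + cn + d. Substituting each data point gives a linear system:
  125a + 25b + 5c + d = 624
  216a + 36b + 6c + d = 1042
  729a + 81b + 9c + d = 3316
  1000a + 100b + 10c + d = 4494
Solving the system yields a = 4, b = 5, c = -1, d = 4.
So p(n) = 4n³ + 5n² - n + 4.
The constant term is 4.

4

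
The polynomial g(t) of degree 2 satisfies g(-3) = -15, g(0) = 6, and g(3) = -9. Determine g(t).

g(t) = -2t^2 + t + 6

Write g(t) = at^2 + bt + c. Substituting each data point gives a linear system:
  9a - 3b + c = -15
  c = 6
  9a + 3b + c = -9
Solving the system yields a = -2, b = 1, c = 6.
So g(t) = -2t^2 + t + 6.
Check: g(0) = 6. ✓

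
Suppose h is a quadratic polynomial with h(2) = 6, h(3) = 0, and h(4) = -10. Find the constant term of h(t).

Write h(t) = at^2 + bt + c. Substituting each data point gives a linear system:
  4a + 2b + c = 6
  9a + 3b + c = 0
  16a + 4b + c = -10
Solving the system yields a = -2, b = 4, c = 6.
So h(t) = -2t^2 + 4t + 6.
The constant term is 6.

6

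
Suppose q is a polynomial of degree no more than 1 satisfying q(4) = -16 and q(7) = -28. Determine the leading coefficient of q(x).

-4

Write q(x) = ax + b. Substituting each data point gives a linear system:
  4a + b = -16
  7a + b = -28
Solving the system yields a = -4, b = 0.
So q(x) = -4x.
The leading coefficient is -4.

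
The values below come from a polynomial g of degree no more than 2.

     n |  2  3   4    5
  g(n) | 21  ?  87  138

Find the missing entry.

The 3 known points determine the degree-2 polynomial uniquely.
Write g(n) = an^2 + bn + c. Substituting each data point gives a linear system:
  4a + 2b + c = 21
  16a + 4b + c = 87
  25a + 5b + c = 138
Solving the system yields a = 6, b = -3, c = 3.
So g(n) = 6n² - 3n + 3.
Then g(3) = 48.

48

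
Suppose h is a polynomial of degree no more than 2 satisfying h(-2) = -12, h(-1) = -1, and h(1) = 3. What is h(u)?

h(u) = -3u^2 + 2u + 4

Write h(u) = au^2 + bu + c. Substituting each data point gives a linear system:
  4a - 2b + c = -12
  a - b + c = -1
  a + b + c = 3
Solving the system yields a = -3, b = 2, c = 4.
So h(u) = -3u^2 + 2u + 4.
Check: h(-2) = -12. ✓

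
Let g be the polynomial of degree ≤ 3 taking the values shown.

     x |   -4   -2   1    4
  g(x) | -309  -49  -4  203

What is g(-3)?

Write g(x) = ax^3 + bx^2 + cx + d. Substituting each data point gives a linear system:
  -64a + 16b - 4c + d = -309
  -8a + 4b - 2c + d = -49
  a + b + c + d = -4
  64a + 16b + 4c + d = 203
Solving the system yields a = 4, b = -3, c = 0, d = -5.
So g(x) = 4x^3 - 3x^2 - 5.
Then g(-3) = -140.

-140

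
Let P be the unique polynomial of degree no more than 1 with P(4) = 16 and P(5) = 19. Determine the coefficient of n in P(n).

Write P(n) = an + b. Substituting each data point gives a linear system:
  4a + b = 16
  5a + b = 19
Solving the system yields a = 3, b = 4.
So P(n) = 3n + 4.
The leading coefficient is 3.

3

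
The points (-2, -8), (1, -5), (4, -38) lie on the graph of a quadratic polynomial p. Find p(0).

-2

Forward differences of the values at x = -2, 1, 4:
  p  : -8  -5  -38
  Δ  : 3  -33
  Δ^2: -36
The second differences are constant, confirming degree 2.
Interpolating (Newton forward form) and evaluating at x = 0 gives p(0) = -2.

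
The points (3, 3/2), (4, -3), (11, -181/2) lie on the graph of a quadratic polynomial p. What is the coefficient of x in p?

Write p(x) = ax^2 + bx + c. Substituting each data point gives a linear system:
  9a + 3b + c = 3/2
  16a + 4b + c = -3
  121a + 11b + c = -181/2
Solving the system yields a = -1, b = 5/2, c = 3.
So p(x) = -x^2 + (5/2)x + 3.
The coefficient of x is 5/2.

5/2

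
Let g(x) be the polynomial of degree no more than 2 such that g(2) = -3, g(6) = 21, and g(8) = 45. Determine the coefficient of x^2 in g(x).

Write g(x) = ax^2 + bx + c. Substituting each data point gives a linear system:
  4a + 2b + c = -3
  36a + 6b + c = 21
  64a + 8b + c = 45
Solving the system yields a = 1, b = -2, c = -3.
So g(x) = x^2 - 2x - 3.
The leading coefficient is 1.

1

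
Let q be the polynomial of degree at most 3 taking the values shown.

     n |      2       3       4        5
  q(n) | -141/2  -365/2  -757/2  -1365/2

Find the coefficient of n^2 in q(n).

-6

Write q(n) = an^3 + bn^2 + cn + d. Substituting each data point gives a linear system:
  8a + 4b + 2c + d = -141/2
  27a + 9b + 3c + d = -365/2
  64a + 16b + 4c + d = -757/2
  125a + 25b + 5c + d = -1365/2
Solving the system yields a = -4, b = -6, c = -6, d = -5/2.
So q(n) = -4n^3 - 6n^2 - 6n - 5/2.
The coefficient of n^2 is -6.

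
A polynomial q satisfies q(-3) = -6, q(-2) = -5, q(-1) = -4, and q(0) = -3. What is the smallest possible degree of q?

Forward differences of the values at n = -3, -2, -1, 0:
  q  : -6  -5  -4  -3
  Δ  : 1  1  1
  Δ^2: 0  0
  Δ^3: 0
The first differences are constant (1) and nonzero, while all higher differences vanish, so the minimal degree is 1.

1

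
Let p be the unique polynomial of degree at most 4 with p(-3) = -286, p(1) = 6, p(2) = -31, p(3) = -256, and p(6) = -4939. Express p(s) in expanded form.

Write p(s) = as^4 + bs^3 + cs^2 + ds + e. Substituting each data point gives a linear system:
  81a - 27b + 9c - 3d + e = -286
  a + b + c + d + e = 6
  16a + 8b + 4c + 2d + e = -31
  81a + 27b + 9c + 3d + e = -256
  1296a + 216b + 36c + 6d + e = -4939
Solving the system yields a = -4, b = 0, c = 6, d = 5, e = -1.
So p(s) = -4s^4 + 6s^2 + 5s - 1.
Check: p(6) = -4939. ✓

p(s) = -4s^4 + 6s^2 + 5s - 1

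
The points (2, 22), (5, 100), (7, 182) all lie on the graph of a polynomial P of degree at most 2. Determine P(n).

P(n) = 3n^2 + 5n

Write P(n) = an^2 + bn + c. Substituting each data point gives a linear system:
  4a + 2b + c = 22
  25a + 5b + c = 100
  49a + 7b + c = 182
Solving the system yields a = 3, b = 5, c = 0.
So P(n) = 3n^2 + 5n.
Check: P(2) = 22. ✓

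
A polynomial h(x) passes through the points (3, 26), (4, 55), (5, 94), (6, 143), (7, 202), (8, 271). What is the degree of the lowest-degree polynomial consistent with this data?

Forward differences of the values at x = 3, 4, 5, 6, 7, 8:
  h  : 26  55  94  143  202  271
  Δ  : 29  39  49  59  69
  Δ^2: 10  10  10  10
  Δ^3: 0  0  0
  Δ^4: 0  0
  Δ^5: 0
The second differences are constant (10) and nonzero, while all higher differences vanish, so the minimal degree is 2.

2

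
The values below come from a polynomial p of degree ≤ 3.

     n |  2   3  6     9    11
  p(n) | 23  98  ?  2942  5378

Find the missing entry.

The 4 known points determine the degree-3 polynomial uniquely.
Write p(n) = an^3 + bn^2 + cn + d. Substituting each data point gives a linear system:
  8a + 4b + 2c + d = 23
  27a + 9b + 3c + d = 98
  729a + 81b + 9c + d = 2942
  1331a + 121b + 11c + d = 5378
Solving the system yields a = 4, b = 1, c = -6, d = -1.
So p(n) = 4n^3 + n^2 - 6n - 1.
Then p(6) = 863.

863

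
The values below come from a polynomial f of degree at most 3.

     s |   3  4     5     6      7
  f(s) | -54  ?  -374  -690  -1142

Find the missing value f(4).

On equispaced nodes a degree-3 polynomial has vanishing fourth forward difference, so
  f(3) - 4·f(4) + 6·f(5) - 4·f(6) + f(7) = 0.
Substituting the known values and solving for f(4):
  -4·f(4) = 680
  f(4) = -170.

-170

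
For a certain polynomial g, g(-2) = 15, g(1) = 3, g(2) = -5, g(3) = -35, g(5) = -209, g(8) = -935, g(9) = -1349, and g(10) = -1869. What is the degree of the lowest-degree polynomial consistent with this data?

3

Divided differences on the nodes -2, 1, 2, 3, 5, 8, 9, 10:
  order 0: 15  3  -5  -35  -209  -935  -1349  -1869
  order 1: -4  -8  -30  -87  -242  -414  -520
  order 2: -1  -11  -19  -31  -43  -53
  order 3: -2  -2  -2  -2  -2
  order 4: 0  0  0  0
  order 5: 0  0  0
  order 6: 0  0
  order 7: 0
The order-3 divided differences are all -2 (nonzero) and every higher order vanishes, so the data lies on a polynomial of degree exactly 3.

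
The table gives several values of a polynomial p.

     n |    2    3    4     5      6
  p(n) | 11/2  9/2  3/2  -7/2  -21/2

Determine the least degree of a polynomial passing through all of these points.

2

Forward differences of the values at n = 2, 3, 4, 5, 6:
  p  : 11/2  9/2  3/2  -7/2  -21/2
  Δ  : -1  -3  -5  -7
  Δ^2: -2  -2  -2
  Δ^3: 0  0
  Δ^4: 0
The second differences are constant (-2) and nonzero, while all higher differences vanish, so the minimal degree is 2.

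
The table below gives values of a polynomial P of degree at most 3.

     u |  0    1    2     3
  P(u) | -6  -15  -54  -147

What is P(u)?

P(u) = -4u^3 - 3u^2 - 2u - 6

Using the Lagrange interpolation formula with nodes 0, 1, 2, 3:
  L_0(u) = (u - 1)(u - 2)(u - 3) / -6
  L_1(u) = u(u - 2)(u - 3) / 2
  L_2(u) = u(u - 1)(u - 3) / -2
  L_3(u) = u(u - 1)(u - 2) / 6
Then P(u) = -6·L_0(u) - 15·L_1(u) - 54·L_2(u) - 147·L_3(u).
Expanding and collecting terms gives P(u) = -4u^3 - 3u^2 - 2u - 6.
Check: P(1) = -15. ✓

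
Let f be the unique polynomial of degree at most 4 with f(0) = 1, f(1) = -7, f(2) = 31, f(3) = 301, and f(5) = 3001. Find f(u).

Write f(u) = au^4 + bu^3 + cu^2 + du + e. Substituting each data point gives a linear system:
  e = 1
  a + b + c + d + e = -7
  16a + 8b + 4c + 2d + e = 31
  81a + 27b + 9c + 3d + e = 301
  625a + 125b + 25c + 5d + e = 3001
Solving the system yields a = 6, b = -5, c = -4, d = -5, e = 1.
So f(u) = 6u^4 - 5u^3 - 4u^2 - 5u + 1.
Check: f(3) = 301. ✓

f(u) = 6u^4 - 5u^3 - 4u^2 - 5u + 1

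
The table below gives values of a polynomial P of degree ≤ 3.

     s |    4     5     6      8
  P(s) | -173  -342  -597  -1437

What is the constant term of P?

Write P(s) = as^3 + bs^2 + cs + d. Substituting each data point gives a linear system:
  64a + 16b + 4c + d = -173
  125a + 25b + 5c + d = -342
  216a + 36b + 6c + d = -597
  512a + 64b + 8c + d = -1437
Solving the system yields a = -3, b = 2, c = -4, d = 3.
So P(s) = -3s^3 + 2s^2 - 4s + 3.
The constant term is 3.

3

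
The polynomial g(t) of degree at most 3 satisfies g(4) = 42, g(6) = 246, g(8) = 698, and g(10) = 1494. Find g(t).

g(t) = 2t^3 - 5t^2 - 6

Using the Lagrange interpolation formula with nodes 4, 6, 8, 10:
  L_0(t) = (t - 6)(t - 8)(t - 10) / -48
  L_1(t) = (t - 4)(t - 8)(t - 10) / 16
  L_2(t) = (t - 4)(t - 6)(t - 10) / -16
  L_3(t) = (t - 4)(t - 6)(t - 8) / 48
Then g(t) = 42·L_0(t) + 246·L_1(t) + 698·L_2(t) + 1494·L_3(t).
Expanding and collecting terms gives g(t) = 2t^3 - 5t^2 - 6.
Check: g(6) = 246. ✓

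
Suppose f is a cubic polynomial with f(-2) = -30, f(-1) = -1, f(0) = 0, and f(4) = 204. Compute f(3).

Write f(x) = ax^3 + bx^2 + cx + d. Substituting each data point gives a linear system:
  -8a + 4b - 2c + d = -30
  -a + b - c + d = -1
  d = 0
  64a + 16b + 4c + d = 204
Solving the system yields a = 4, b = -2, c = -5, d = 0.
So f(x) = 4x^3 - 2x^2 - 5x.
Then f(3) = 75.

75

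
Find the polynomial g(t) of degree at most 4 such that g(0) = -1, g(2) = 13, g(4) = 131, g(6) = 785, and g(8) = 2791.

g(t) = t^4 - 3t^3 + 3t^2 + 5t - 1

Write g(t) = at^4 + bt^3 + ct^2 + dt + e. Substituting each data point gives a linear system:
  e = -1
  16a + 8b + 4c + 2d + e = 13
  256a + 64b + 16c + 4d + e = 131
  1296a + 216b + 36c + 6d + e = 785
  4096a + 512b + 64c + 8d + e = 2791
Solving the system yields a = 1, b = -3, c = 3, d = 5, e = -1.
So g(t) = t^4 - 3t^3 + 3t^2 + 5t - 1.
Check: g(0) = -1. ✓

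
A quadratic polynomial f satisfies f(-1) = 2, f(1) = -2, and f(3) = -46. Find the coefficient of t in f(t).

Write f(t) = at^2 + bt + c. Substituting each data point gives a linear system:
  a - b + c = 2
  a + b + c = -2
  9a + 3b + c = -46
Solving the system yields a = -5, b = -2, c = 5.
So f(t) = -5t^2 - 2t + 5.
The coefficient of t is -2.

-2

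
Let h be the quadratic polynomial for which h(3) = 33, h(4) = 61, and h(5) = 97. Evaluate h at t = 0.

Write h(t) = at^2 + bt + c. Substituting each data point gives a linear system:
  9a + 3b + c = 33
  16a + 4b + c = 61
  25a + 5b + c = 97
Solving the system yields a = 4, b = 0, c = -3.
So h(t) = 4t^2 - 3.
Then h(0) = -3.

-3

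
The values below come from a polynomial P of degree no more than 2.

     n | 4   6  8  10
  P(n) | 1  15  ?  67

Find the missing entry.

The 3 known points determine the degree-2 polynomial uniquely.
Write P(n) = an^2 + bn + c. Substituting each data point gives a linear system:
  16a + 4b + c = 1
  36a + 6b + c = 15
  100a + 10b + c = 67
Solving the system yields a = 1, b = -3, c = -3.
So P(n) = n² - 3n - 3.
Then P(8) = 37.

37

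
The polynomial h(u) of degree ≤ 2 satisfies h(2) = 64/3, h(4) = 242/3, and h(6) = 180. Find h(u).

Write h(u) = au^2 + bu + c. Substituting each data point gives a linear system:
  4a + 2b + c = 64/3
  16a + 4b + c = 242/3
  36a + 6b + c = 180
Solving the system yields a = 5, b = -1/3, c = 2.
So h(u) = 5u^2 - (1/3)u + 2.
Check: h(6) = 180. ✓

h(u) = 5u^2 - (1/3)u + 2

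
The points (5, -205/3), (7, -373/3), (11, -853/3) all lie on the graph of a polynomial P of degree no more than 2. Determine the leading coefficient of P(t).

-2

Write P(t) = at^2 + bt + c. Substituting each data point gives a linear system:
  25a + 5b + c = -205/3
  49a + 7b + c = -373/3
  121a + 11b + c = -853/3
Solving the system yields a = -2, b = -4, c = 5/3.
So P(t) = -2t^2 - 4t + 5/3.
The leading coefficient is -2.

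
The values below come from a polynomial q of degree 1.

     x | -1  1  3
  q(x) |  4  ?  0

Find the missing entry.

The 2 known points determine the degree-1 polynomial uniquely.
Write q(x) = ax + b. Substituting each data point gives a linear system:
  -a + b = 4
  3a + b = 0
Solving the system yields a = -1, b = 3.
So q(x) = -x + 3.
Then q(1) = 2.

2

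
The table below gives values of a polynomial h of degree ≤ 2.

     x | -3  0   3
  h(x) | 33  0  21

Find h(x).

h(x) = 3x^2 - 2x

Using the Lagrange interpolation formula with nodes -3, 0, 3:
  L_0(x) = x(x - 3) / 18
  L_1(x) = (x + 3)(x - 3) / -9
  L_2(x) = (x + 3)x / 18
Then h(x) = 33·L_0(x) + 0·L_1(x) + 21·L_2(x).
Expanding and collecting terms gives h(x) = 3x^2 - 2x.
Check: h(3) = 21. ✓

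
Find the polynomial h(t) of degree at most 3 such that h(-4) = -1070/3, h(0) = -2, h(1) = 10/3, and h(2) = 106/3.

Write h(t) = at^3 + bt^2 + ct + d. Substituting each data point gives a linear system:
  -64a + 16b - 4c + d = -1070/3
  d = -2
  a + b + c + d = 10/3
  8a + 4b + 2c + d = 106/3
Solving the system yields a = 5, b = -5/3, c = 2, d = -2.
So h(t) = 5t^3 - (5/3)t^2 + 2t - 2.
Check: h(1) = 10/3. ✓

h(t) = 5t^3 - (5/3)t^2 + 2t - 2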